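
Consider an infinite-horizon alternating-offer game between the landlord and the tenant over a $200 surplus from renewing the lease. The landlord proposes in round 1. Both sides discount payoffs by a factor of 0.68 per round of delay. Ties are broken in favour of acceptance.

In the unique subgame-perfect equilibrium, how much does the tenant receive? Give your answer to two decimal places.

In a stationary SPE each proposer offers the other exactly their discounted continuation value.
If the landlord keeps x when proposing and the tenant keeps y when proposing, then x = 200 − 0.68y and y = 200 − 0.68x.
Solving: x = 200(1 − 0.68) / (1 − 0.68·0.68) = 64 / 0.5376 ≈ 119.0476.
The tenant gets 200 − 119.0476 ≈ 80.9524.

80.95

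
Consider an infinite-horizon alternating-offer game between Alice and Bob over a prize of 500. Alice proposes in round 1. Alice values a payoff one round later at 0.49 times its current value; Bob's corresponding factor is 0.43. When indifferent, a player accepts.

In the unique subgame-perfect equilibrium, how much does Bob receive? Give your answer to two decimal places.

138.92

Let x be Alice's share when Alice proposes and y be Bob's share when Bob proposes.
Bob accepts iff offered ≥ 0.43·y, so x = 500 − 0.43y. Symmetrically y = 500 − 0.49x.
Substituting: x = 500 − 0.43(500 − 0.49x), giving x(1 − 0.49·0.43) = 500(1 − 0.43).
So x = 500 × 0.57 / 0.7893 ≈ 361.0794, and Bob receives 500 − x ≈ 138.9206.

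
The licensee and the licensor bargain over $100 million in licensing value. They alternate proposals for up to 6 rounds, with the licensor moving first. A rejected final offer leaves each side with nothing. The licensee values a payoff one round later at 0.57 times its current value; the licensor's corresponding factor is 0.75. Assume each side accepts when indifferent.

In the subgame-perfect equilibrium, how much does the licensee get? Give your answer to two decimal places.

30.76

Round 6 (the licensee proposes): rejection yields 0 for the licensor; the licensee offers 0 and keeps 100.
Round 5 (the licensor proposes): the licensee can get 100 next round, worth 0.57 × 100 = 57 now, so the licensor offers 57, keeping 43.
Round 4 (the licensee proposes): the licensor can get 43 next round, worth 0.75 × 43 = 32.25 now; the licensee offers that and keeps 67.75.
Round 3 (the licensor proposes): the licensee can get 67.75 next round, worth 0.57 × 67.75 = 38.6175 now; the licensor offers that and keeps 61.3825.
Round 2 (the licensee proposes): the licensor can get 61.3825 next round, worth 0.75 × 61.3825 = 46.036875 now. The licensee offers 46.036875 and keeps 100 − 46.036875 = 53.963125.
Round 1 (the licensor proposes): the licensee can get 53.963125 next round, worth 0.57 × 53.963125 = 30.75898125 now. The licensor offers 30.75898125 and keeps 100 − 30.75898125 = 69.24101875.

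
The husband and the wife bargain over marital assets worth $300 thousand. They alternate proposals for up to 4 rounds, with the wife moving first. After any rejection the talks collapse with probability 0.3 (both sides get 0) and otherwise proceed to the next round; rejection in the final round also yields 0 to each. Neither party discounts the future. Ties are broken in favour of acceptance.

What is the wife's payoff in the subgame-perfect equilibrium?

By backward induction:
Round 4 (the husband proposes): the wife will accept anything ≥ 0, so the husband offers 0 and keeps 300.
Round 3 (the wife proposes): rejecting gives the husband an expected 0.7 × 300 = 210; the wife offers that and keeps 90.
Round 2 (the husband proposes): rejecting gives the wife an expected 0.7 × 90 = 63, so the husband offers 63, keeping 237.
Round 1 (the wife proposes): rejecting gives the husband an expected 0.7 × 237 = 165.9, so the wife offers 165.9, keeping 134.1.

134.1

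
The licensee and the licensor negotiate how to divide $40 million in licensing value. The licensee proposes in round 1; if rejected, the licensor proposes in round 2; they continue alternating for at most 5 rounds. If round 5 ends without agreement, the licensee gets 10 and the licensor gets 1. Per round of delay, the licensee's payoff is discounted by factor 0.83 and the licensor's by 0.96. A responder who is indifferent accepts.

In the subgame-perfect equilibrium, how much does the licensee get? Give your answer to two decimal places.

By backward induction:
Round 5 (the licensee proposes): the licensor gets 1 if talks fail, so the licensee offers 1 and keeps 39.
Round 4 (the licensor proposes): the licensee can get 39 next round, worth 0.83 × 39 = 32.37 now, so the licensor offers 32.37, keeping 7.63.
Round 3 (the licensee proposes): the licensor can get 7.63 next round, worth 0.96 × 7.63 = 7.3248 now, so the licensee offers 7.3248, keeping 32.6752.
Round 2 (the licensor proposes): the licensee can get 32.6752 next round, worth 0.83 × 32.6752 = 27.120416 now. The licensor offers 27.120416 and keeps 40 − 27.120416 = 12.879584.
Round 1 (the licensee proposes): the licensor can get 12.879584 next round, worth 0.96 × 12.879584 = 12.36440064 now. The licensee offers 12.36440064 and keeps 40 − 12.36440064 = 27.63559936.

27.64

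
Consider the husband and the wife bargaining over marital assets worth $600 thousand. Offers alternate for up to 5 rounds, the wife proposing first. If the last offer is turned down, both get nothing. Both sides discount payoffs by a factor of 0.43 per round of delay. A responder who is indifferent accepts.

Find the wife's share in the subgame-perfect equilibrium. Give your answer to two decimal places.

Round 5 (the wife proposes): the husband will accept anything ≥ 0, so the wife offers 0 and keeps 600.
Round 4 (the husband proposes): the wife can get 600 next round, worth 0.43 × 600 = 258 now. The husband offers 258 and keeps 600 − 258 = 342.
Round 3 (the wife proposes): the husband can get 342 next round, worth 0.43 × 342 = 147.06 now, so the wife offers 147.06, keeping 452.94.
Round 2 (the husband proposes): the wife can get 452.94 next round, worth 0.43 × 452.94 = 194.7642 now. The husband offers 194.7642 and keeps 600 − 194.7642 = 405.2358.
Round 1 (the wife proposes): the husband can get 405.2358 next round, worth 0.43 × 405.2358 = 174.251394 now, so the wife offers 174.251394, keeping 425.748606.

425.75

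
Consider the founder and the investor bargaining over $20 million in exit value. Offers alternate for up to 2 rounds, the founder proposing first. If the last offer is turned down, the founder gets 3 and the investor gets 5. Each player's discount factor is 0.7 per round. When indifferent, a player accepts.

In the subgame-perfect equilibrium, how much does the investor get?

Round 2 (the investor proposes): the founder gets 3 if talks fail, so the investor offers 3 and keeps 17.
Round 1 (the founder proposes): the investor can get 17 next round, worth 0.7 × 17 = 11.9 now, so the founder offers 11.9, keeping 8.1.

11.9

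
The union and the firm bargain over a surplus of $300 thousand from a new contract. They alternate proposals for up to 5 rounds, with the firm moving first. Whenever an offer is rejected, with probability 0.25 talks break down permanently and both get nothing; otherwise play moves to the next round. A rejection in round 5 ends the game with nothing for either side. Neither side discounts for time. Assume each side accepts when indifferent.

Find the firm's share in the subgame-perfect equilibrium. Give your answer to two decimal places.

Round 5 (the firm proposes): the union will accept anything ≥ 0, so the firm offers 0 and keeps 300.
Round 4 (the union proposes): rejecting gives the firm an expected 0.75 × 300 = 225; the union offers that and keeps 75.
Round 3 (the firm proposes): rejecting gives the union an expected 0.75 × 75 = 56.25. The firm offers 56.25 and keeps 300 − 56.25 = 243.75.
Round 2 (the union proposes): rejecting gives the firm an expected 0.75 × 243.75 = 182.8125; the union offers that and keeps 117.1875.
Round 1 (the firm proposes): rejecting gives the union an expected 0.75 × 117.1875 = 87.890625; the firm offers that and keeps 212.109375.

212.11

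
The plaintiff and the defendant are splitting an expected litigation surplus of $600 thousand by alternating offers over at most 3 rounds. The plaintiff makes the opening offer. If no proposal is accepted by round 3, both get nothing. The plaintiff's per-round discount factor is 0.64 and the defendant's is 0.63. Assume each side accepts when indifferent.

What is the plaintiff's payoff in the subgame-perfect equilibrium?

Round 3 (the plaintiff proposes): the defendant will accept anything ≥ 0, so the plaintiff offers 0 and keeps 600.
Round 2 (the defendant proposes): the plaintiff can get 600 next round, worth 0.64 × 600 = 384 now, so the defendant offers 384, keeping 216.
Round 1 (the plaintiff proposes): the defendant can get 216 next round, worth 0.63 × 216 = 136.08 now; the plaintiff offers that and keeps 463.92.

463.92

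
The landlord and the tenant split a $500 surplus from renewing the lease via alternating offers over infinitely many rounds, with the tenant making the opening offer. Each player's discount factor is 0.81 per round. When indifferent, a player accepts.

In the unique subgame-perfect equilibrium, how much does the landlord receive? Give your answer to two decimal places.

When the tenant proposes, the landlord accepts any offer worth at least 0.81 times what the landlord would get by proposing next round; and vice versa.
This gives x = 500 − 0.81y and y = 500 − 0.81x, where x and y are each side's share when it proposes.
Hence (1 − 0.81·0.81)x = 500(1 − 0.81), i.e. 0.3439·x = 95.
x ≈ 276.2431; the landlord's share is 500 − x ≈ 223.7569.

223.76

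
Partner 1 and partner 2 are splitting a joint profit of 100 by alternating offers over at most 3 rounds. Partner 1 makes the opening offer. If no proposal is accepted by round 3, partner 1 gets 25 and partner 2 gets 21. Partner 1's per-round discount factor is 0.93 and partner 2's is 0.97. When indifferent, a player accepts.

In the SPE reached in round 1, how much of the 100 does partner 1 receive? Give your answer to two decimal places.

Round 3 (partner 1 proposes): partner 2 gets 21 if talks fail, so partner 1 offers 21 and keeps 79.
Round 2 (partner 2 proposes): partner 1 can get 79 next round, worth 0.93 × 79 = 73.47 now, so partner 2 offers 73.47, keeping 26.53.
Round 1 (partner 1 proposes): partner 2 can get 26.53 next round, worth 0.97 × 26.53 = 25.7341 now, so partner 1 offers 25.7341, keeping 74.2659.

74.27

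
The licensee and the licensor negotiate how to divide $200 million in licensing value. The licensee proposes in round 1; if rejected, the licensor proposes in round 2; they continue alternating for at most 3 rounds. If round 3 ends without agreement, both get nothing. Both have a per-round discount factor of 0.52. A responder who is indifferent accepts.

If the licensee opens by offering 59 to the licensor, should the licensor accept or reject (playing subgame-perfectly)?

Work out the licensor's continuation value if the offer is rejected.
Round 3 (the licensee proposes): rejection yields 0 for the licensor; the licensee offers 0 and keeps 200.
Round 2 (the licensor proposes): the licensee can get 200 next round, worth 0.52 × 200 = 104 now; the licensor offers that and keeps 96.
So by rejecting in round 1, the licensor gets 96 next round, worth 0.52 × 96 = 49.92 now.
Offer 59 ≥ 49.92, so the licensor accepts.

Accept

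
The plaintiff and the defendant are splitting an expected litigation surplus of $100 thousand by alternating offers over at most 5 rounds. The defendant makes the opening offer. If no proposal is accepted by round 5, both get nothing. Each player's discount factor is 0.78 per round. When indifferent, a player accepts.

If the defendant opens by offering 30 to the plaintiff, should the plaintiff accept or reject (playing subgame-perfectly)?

Accept

Round 5 (the defendant proposes): the plaintiff will accept anything ≥ 0, so the defendant offers 0 and keeps 100.
Round 4 (the plaintiff proposes): the defendant can get 100 next round, worth 0.78 × 100 = 78 now; the plaintiff offers that and keeps 22.
Round 3 (the defendant proposes): the plaintiff can get 22 next round, worth 0.78 × 22 = 17.16 now; the defendant offers that and keeps 82.84.
Round 2 (the plaintiff proposes): the defendant can get 82.84 next round, worth 0.78 × 82.84 = 64.6152 now, so the plaintiff offers 64.6152, keeping 35.3848.
So by rejecting in round 1, the plaintiff gets 35.3848 next round, worth 0.78 × 35.3848 = 27.600144 now.
Offer 30 ≥ 27.600144, so the plaintiff accepts.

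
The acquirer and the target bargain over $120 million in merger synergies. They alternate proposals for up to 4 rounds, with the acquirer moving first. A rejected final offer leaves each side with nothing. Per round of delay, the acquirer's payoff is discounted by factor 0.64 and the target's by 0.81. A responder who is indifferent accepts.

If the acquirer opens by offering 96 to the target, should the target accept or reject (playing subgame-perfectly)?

Work out the target's continuation value if the offer is rejected.
Round 4 (the target proposes): rejection yields 0 for the acquirer; the target offers 0 and keeps 120.
Round 3 (the acquirer proposes): the target can get 120 next round, worth 0.81 × 120 = 97.2 now; the acquirer offers that and keeps 22.8.
Round 2 (the target proposes): the acquirer can get 22.8 next round, worth 0.64 × 22.8 = 14.592 now. The target offers 14.592 and keeps 120 − 14.592 = 105.408.
So by rejecting in round 1, the target gets 105.408 next round, worth 0.81 × 105.408 = 85.38048 now.
Offer 96 ≥ 85.38048, so the target accepts.

Accept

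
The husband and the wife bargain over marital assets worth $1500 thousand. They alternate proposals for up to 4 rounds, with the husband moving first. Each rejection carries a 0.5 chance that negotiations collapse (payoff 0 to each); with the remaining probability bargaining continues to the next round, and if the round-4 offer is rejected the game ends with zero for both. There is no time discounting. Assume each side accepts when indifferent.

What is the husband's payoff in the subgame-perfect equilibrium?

937.5

By backward induction:
Round 4 (the wife proposes): the husband will accept anything ≥ 0, so the wife offers 0 and keeps 1500.
Round 3 (the husband proposes): rejecting gives the wife an expected 0.5 × 1500 = 750, so the husband offers 750, keeping 750.
Round 2 (the wife proposes): rejecting gives the husband an expected 0.5 × 750 = 375; the wife offers that and keeps 1125.
Round 1 (the husband proposes): rejecting gives the wife an expected 0.5 × 1125 = 562.5. The husband offers 562.5 and keeps 1500 − 562.5 = 937.5.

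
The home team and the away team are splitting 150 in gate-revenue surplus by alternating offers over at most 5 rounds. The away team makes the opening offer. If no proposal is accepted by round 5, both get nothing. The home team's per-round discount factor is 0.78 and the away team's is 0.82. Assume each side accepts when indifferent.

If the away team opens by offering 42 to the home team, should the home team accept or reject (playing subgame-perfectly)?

Accept

Work out the home team's continuation value if the offer is rejected.
Round 5 (the away team proposes): the home team will accept anything ≥ 0, so the away team offers 0 and keeps 150.
Round 4 (the home team proposes): the away team can get 150 next round, worth 0.82 × 150 = 123 now; the home team offers that and keeps 27.
Round 3 (the away team proposes): the home team can get 27 next round, worth 0.78 × 27 = 21.06 now. The away team offers 21.06 and keeps 150 − 21.06 = 128.94.
Round 2 (the home team proposes): the away team can get 128.94 next round, worth 0.82 × 128.94 = 105.7308 now. The home team offers 105.7308 and keeps 150 − 105.7308 = 44.2692.
So by rejecting in round 1, the home team gets 44.2692 next round, worth 0.78 × 44.2692 = 34.529976 now.
Offer 42 ≥ 34.529976, so the home team accepts.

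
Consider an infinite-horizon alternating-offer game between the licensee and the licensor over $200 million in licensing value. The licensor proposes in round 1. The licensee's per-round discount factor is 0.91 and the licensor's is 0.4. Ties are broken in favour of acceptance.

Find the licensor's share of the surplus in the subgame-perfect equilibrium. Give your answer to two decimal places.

28.30

In a stationary SPE each proposer offers the other exactly their discounted continuation value.
If the licensor keeps x when proposing and the licensee keeps y when proposing, then x = 200 − 0.91y and y = 200 − 0.4x.
Solving: x = 200(1 − 0.91) / (1 − 0.4·0.91) = 18 / 0.636 ≈ 28.3019.
The licensee gets 200 − 28.3019 ≈ 171.6981.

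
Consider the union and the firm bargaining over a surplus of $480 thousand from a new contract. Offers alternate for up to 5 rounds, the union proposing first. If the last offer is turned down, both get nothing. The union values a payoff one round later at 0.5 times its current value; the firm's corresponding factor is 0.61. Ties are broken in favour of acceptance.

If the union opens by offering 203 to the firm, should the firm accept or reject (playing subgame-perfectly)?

Round 5 (the union proposes): rejection yields 0 for the firm; the union offers 0 and keeps 480.
Round 4 (the firm proposes): the union can get 480 next round, worth 0.5 × 480 = 240 now, so the firm offers 240, keeping 240.
Round 3 (the union proposes): the firm can get 240 next round, worth 0.61 × 240 = 146.4 now; the union offers that and keeps 333.6.
Round 2 (the firm proposes): the union can get 333.6 next round, worth 0.5 × 333.6 = 166.8 now, so the firm offers 166.8, keeping 313.2.
So by rejecting in round 1, the firm gets 313.2 next round, worth 0.61 × 313.2 = 191.052 now.
Offer 203 ≥ 191.052, so the firm accepts.

Accept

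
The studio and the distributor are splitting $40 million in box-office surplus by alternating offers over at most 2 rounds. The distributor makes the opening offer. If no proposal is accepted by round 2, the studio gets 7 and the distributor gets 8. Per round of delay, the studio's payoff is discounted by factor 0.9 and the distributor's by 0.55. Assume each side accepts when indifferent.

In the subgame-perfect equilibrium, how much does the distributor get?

Round 2 (the studio proposes): the distributor gets 8 if talks fail, so the studio offers 8 and keeps 32.
Round 1 (the distributor proposes): the studio can get 32 next round, worth 0.9 × 32 = 28.8 now, so the distributor offers 28.8, keeping 11.2.

11.2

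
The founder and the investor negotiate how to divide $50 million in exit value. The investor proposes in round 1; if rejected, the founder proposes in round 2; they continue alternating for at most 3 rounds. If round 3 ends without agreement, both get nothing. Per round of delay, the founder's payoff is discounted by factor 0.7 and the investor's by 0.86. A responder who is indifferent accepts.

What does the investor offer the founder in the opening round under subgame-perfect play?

4.9

Round 3 (the investor proposes): the founder will accept anything ≥ 0, so the investor offers 0 and keeps 50.
Round 2 (the founder proposes): the investor can get 50 next round, worth 0.86 × 50 = 43 now. The founder offers 43 and keeps 50 − 43 = 7.
Round 1 (the investor proposes): the founder can get 7 next round, worth 0.7 × 7 = 4.9 now, so the investor offers 4.9, keeping 45.1.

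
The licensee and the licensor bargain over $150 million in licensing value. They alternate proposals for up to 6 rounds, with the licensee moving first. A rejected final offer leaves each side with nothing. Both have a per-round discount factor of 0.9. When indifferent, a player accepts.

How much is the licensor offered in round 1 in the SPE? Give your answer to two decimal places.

113.01

Round 6 (the licensor proposes): rejection yields 0 for the licensee; the licensor offers 0 and keeps 150.
Round 5 (the licensee proposes): the licensor can get 150 next round, worth 0.9 × 150 = 135 now. The licensee offers 135 and keeps 150 − 135 = 15.
Round 4 (the licensor proposes): the licensee can get 15 next round, worth 0.9 × 15 = 13.5 now; the licensor offers that and keeps 136.5.
Round 3 (the licensee proposes): the licensor can get 136.5 next round, worth 0.9 × 136.5 = 122.85 now, so the licensee offers 122.85, keeping 27.15.
Round 2 (the licensor proposes): the licensee can get 27.15 next round, worth 0.9 × 27.15 = 24.435 now; the licensor offers that and keeps 125.565.
Round 1 (the licensee proposes): the licensor can get 125.565 next round, worth 0.9 × 125.565 = 113.0085 now, so the licensee offers 113.0085, keeping 36.9915.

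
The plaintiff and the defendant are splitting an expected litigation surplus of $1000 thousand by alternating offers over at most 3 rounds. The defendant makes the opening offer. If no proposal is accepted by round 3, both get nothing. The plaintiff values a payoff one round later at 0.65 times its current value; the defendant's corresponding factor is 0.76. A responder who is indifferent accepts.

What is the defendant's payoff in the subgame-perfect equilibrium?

Solve by backward induction from round 3.
Round 3 (the defendant proposes): rejection yields 0 for the plaintiff; the defendant offers 0 and keeps 1000.
Round 2 (the plaintiff proposes): the defendant can get 1000 next round, worth 0.76 × 1000 = 760 now. The plaintiff offers 760 and keeps 1000 − 760 = 240.
Round 1 (the defendant proposes): the plaintiff can get 240 next round, worth 0.65 × 240 = 156 now. The defendant offers 156 and keeps 1000 − 156 = 844.

844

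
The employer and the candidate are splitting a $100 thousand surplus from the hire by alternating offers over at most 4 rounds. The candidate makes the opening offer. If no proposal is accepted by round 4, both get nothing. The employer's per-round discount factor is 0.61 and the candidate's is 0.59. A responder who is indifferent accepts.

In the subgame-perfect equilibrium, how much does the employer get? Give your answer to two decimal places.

Round 4 (the employer proposes): rejection yields 0 for the candidate; the employer offers 0 and keeps 100.
Round 3 (the candidate proposes): the employer can get 100 next round, worth 0.61 × 100 = 61 now. The candidate offers 61 and keeps 100 − 61 = 39.
Round 2 (the employer proposes): the candidate can get 39 next round, worth 0.59 × 39 = 23.01 now; the employer offers that and keeps 76.99.
Round 1 (the candidate proposes): the employer can get 76.99 next round, worth 0.61 × 76.99 = 46.9639 now; the candidate offers that and keeps 53.0361.

46.96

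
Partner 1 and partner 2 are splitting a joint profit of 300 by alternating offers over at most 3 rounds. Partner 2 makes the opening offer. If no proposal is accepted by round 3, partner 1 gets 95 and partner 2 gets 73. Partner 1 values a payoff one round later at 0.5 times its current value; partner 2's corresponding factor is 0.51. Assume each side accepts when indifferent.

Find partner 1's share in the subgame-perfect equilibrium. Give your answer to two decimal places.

97.73

Round 3 (partner 2 proposes): partner 1 gets 95 if talks fail, so partner 2 offers 95 and keeps 205.
Round 2 (partner 1 proposes): partner 2 can get 205 next round, worth 0.51 × 205 = 104.55 now. Partner 1 offers 104.55 and keeps 300 − 104.55 = 195.45.
Round 1 (partner 2 proposes): partner 1 can get 195.45 next round, worth 0.5 × 195.45 = 97.725 now; partner 2 offers that and keeps 202.275.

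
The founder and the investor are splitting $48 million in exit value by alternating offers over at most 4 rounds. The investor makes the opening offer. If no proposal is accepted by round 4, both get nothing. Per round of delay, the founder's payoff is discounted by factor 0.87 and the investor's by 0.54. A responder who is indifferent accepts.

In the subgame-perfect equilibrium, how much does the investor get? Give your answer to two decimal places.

9.17

Round 4 (the founder proposes): rejection yields 0 for the investor; the founder offers 0 and keeps 48.
Round 3 (the investor proposes): the founder can get 48 next round, worth 0.87 × 48 = 41.76 now, so the investor offers 41.76, keeping 6.24.
Round 2 (the founder proposes): the investor can get 6.24 next round, worth 0.54 × 6.24 = 3.3696 now, so the founder offers 3.3696, keeping 44.6304.
Round 1 (the investor proposes): the founder can get 44.6304 next round, worth 0.87 × 44.6304 = 38.828448 now. The investor offers 38.828448 and keeps 48 − 38.828448 = 9.171552.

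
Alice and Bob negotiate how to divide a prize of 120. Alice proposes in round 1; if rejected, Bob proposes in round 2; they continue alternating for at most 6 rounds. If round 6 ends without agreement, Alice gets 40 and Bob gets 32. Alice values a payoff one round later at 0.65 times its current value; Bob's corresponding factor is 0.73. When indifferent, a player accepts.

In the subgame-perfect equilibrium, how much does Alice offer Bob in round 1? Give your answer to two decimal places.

58.36

Round 6 (Bob proposes): Alice gets 40 if talks fail, so Bob offers 40 and keeps 80.
Round 5 (Alice proposes): Bob can get 80 next round, worth 0.73 × 80 = 58.4 now. Alice offers 58.4 and keeps 120 − 58.4 = 61.6.
Round 4 (Bob proposes): Alice can get 61.6 next round, worth 0.65 × 61.6 = 40.04 now. Bob offers 40.04 and keeps 120 − 40.04 = 79.96.
Round 3 (Alice proposes): Bob can get 79.96 next round, worth 0.73 × 79.96 = 58.3708 now; Alice offers that and keeps 61.6292.
Round 2 (Bob proposes): Alice can get 61.6292 next round, worth 0.65 × 61.6292 = 40.05898 now. Bob offers 40.05898 and keeps 120 − 40.05898 = 79.94102.
Round 1 (Alice proposes): Bob can get 79.94102 next round, worth 0.73 × 79.94102 = 58.3569446 now. Alice offers 58.3569446 and keeps 120 − 58.3569446 = 61.6430554.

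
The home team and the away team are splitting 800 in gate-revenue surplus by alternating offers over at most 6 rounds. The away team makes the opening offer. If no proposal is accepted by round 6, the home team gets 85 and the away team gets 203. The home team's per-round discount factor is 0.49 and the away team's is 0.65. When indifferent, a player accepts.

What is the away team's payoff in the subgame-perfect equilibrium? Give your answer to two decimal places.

589.43

Round 6 (the home team proposes): the away team gets 203 if talks fail, so the home team offers 203 and keeps 597.
Round 5 (the away team proposes): the home team can get 597 next round, worth 0.49 × 597 = 292.53 now, so the away team offers 292.53, keeping 507.47.
Round 4 (the home team proposes): the away team can get 507.47 next round, worth 0.65 × 507.47 = 329.8555 now; the home team offers that and keeps 470.1445.
Round 3 (the away team proposes): the home team can get 470.1445 next round, worth 0.49 × 470.1445 = 230.370805 now, so the away team offers 230.370805, keeping 569.629195.
Round 2 (the home team proposes): the away team can get 569.629195 next round, worth 0.65 × 569.629195 = 370.25897675 now. The home team offers 370.25897675 and keeps 800 − 370.25897675 = 429.74102325.
Round 1 (the away team proposes): the home team can get 429.74102325 next round, worth 0.49 × 429.74102325 = 210.5731013925 now; the away team offers that and keeps 589.4268986075.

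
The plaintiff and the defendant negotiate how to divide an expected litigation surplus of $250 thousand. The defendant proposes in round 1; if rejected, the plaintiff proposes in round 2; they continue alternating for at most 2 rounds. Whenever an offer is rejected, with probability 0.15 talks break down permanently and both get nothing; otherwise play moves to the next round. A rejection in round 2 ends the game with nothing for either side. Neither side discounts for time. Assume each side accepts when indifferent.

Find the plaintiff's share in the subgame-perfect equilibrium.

By backward induction:
Round 2 (the plaintiff proposes): the defendant will accept anything ≥ 0, so the plaintiff offers 0 and keeps 250.
Round 1 (the defendant proposes): rejecting gives the plaintiff an expected 0.85 × 250 = 212.5. The defendant offers 212.5 and keeps 250 − 212.5 = 37.5.

212.5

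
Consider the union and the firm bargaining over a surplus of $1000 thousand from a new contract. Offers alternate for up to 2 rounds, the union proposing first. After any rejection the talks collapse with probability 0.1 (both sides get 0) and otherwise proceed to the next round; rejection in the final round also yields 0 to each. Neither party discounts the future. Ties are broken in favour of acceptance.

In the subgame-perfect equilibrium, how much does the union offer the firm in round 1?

Round 2 (the firm proposes): the union will accept anything ≥ 0, so the firm offers 0 and keeps 1000.
Round 1 (the union proposes): rejecting gives the firm an expected 0.9 × 1000 = 900. The union offers 900 and keeps 1000 − 900 = 100.

900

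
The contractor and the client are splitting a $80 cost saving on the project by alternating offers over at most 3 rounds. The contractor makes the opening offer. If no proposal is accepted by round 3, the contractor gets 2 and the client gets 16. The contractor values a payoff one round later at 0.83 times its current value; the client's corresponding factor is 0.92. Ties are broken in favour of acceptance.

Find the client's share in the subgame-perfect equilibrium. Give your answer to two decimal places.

24.73

Round 3 (the contractor proposes): the client gets 16 if talks fail, so the contractor offers 16 and keeps 64.
Round 2 (the client proposes): the contractor can get 64 next round, worth 0.83 × 64 = 53.12 now. The client offers 53.12 and keeps 80 − 53.12 = 26.88.
Round 1 (the contractor proposes): the client can get 26.88 next round, worth 0.92 × 26.88 = 24.7296 now, so the contractor offers 24.7296, keeping 55.2704.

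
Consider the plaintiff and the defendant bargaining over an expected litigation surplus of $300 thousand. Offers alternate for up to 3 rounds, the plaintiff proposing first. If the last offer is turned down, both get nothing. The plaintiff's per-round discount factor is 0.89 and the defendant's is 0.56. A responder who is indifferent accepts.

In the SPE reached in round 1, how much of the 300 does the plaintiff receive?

Round 3 (the plaintiff proposes): rejection yields 0 for the defendant; the plaintiff offers 0 and keeps 300.
Round 2 (the defendant proposes): the plaintiff can get 300 next round, worth 0.89 × 300 = 267 now, so the defendant offers 267, keeping 33.
Round 1 (the plaintiff proposes): the defendant can get 33 next round, worth 0.56 × 33 = 18.48 now. The plaintiff offers 18.48 and keeps 300 − 18.48 = 281.52.

281.52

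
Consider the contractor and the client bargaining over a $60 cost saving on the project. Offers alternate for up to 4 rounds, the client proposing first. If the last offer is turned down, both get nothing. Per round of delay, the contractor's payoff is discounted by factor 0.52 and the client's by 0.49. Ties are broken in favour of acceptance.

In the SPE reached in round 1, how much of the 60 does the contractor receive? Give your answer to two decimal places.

Round 4 (the contractor proposes): the client will accept anything ≥ 0, so the contractor offers 0 and keeps 60.
Round 3 (the client proposes): the contractor can get 60 next round, worth 0.52 × 60 = 31.2 now, so the client offers 31.2, keeping 28.8.
Round 2 (the contractor proposes): the client can get 28.8 next round, worth 0.49 × 28.8 = 14.112 now; the contractor offers that and keeps 45.888.
Round 1 (the client proposes): the contractor can get 45.888 next round, worth 0.52 × 45.888 = 23.86176 now, so the client offers 23.86176, keeping 36.13824.

23.86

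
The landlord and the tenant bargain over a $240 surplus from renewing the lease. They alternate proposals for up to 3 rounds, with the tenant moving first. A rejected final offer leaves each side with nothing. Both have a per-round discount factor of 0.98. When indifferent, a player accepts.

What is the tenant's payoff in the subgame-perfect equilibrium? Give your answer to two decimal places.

235.30

Round 3 (the tenant proposes): rejection yields 0 for the landlord; the tenant offers 0 and keeps 240.
Round 2 (the landlord proposes): the tenant can get 240 next round, worth 0.98 × 240 = 235.2 now. The landlord offers 235.2 and keeps 240 − 235.2 = 4.8.
Round 1 (the tenant proposes): the landlord can get 4.8 next round, worth 0.98 × 4.8 = 4.704 now; the tenant offers that and keeps 235.296.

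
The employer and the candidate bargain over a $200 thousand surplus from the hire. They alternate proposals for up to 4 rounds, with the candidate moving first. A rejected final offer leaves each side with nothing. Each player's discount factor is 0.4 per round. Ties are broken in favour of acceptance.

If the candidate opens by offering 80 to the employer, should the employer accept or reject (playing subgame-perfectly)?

Accept

Round 4 (the employer proposes): rejection yields 0 for the candidate; the employer offers 0 and keeps 200.
Round 3 (the candidate proposes): the employer can get 200 next round, worth 0.4 × 200 = 80 now; the candidate offers that and keeps 120.
Round 2 (the employer proposes): the candidate can get 120 next round, worth 0.4 × 120 = 48 now, so the employer offers 48, keeping 152.
So by rejecting in round 1, the employer gets 152 next round, worth 0.4 × 152 = 60.8 now.
Offer 80 ≥ 60.8, so the employer accepts.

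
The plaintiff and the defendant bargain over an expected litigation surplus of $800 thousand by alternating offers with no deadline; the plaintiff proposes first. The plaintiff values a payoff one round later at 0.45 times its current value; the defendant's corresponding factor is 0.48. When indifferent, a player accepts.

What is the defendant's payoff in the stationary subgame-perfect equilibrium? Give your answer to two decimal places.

In a stationary SPE each proposer offers the other exactly their discounted continuation value.
If the plaintiff keeps x when proposing and the defendant keeps y when proposing, then x = 800 − 0.48y and y = 800 − 0.45x.
Solving: x = 800(1 − 0.48) / (1 − 0.45·0.48) = 416 / 0.784 ≈ 530.6122.
The defendant gets 800 − 530.6122 ≈ 269.3878.

269.39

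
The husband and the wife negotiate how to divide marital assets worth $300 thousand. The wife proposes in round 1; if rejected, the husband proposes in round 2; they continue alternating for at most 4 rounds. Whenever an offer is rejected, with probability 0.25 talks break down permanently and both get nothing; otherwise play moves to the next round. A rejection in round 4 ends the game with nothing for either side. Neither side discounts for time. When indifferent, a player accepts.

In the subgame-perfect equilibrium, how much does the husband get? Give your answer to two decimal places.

By backward induction:
Round 4 (the husband proposes): the wife will accept anything ≥ 0, so the husband offers 0 and keeps 300.
Round 3 (the wife proposes): rejecting gives the husband an expected 0.75 × 300 = 225, so the wife offers 225, keeping 75.
Round 2 (the husband proposes): rejecting gives the wife an expected 0.75 × 75 = 56.25. The husband offers 56.25 and keeps 300 − 56.25 = 243.75.
Round 1 (the wife proposes): rejecting gives the husband an expected 0.75 × 243.75 = 182.8125. The wife offers 182.8125 and keeps 300 − 182.8125 = 117.1875.

182.81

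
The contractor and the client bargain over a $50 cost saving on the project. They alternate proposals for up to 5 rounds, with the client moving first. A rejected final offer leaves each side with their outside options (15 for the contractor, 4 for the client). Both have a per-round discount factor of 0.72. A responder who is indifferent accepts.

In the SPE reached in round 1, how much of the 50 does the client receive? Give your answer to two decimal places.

By backward induction:
Round 5 (the client proposes): the contractor gets 15 if talks fail, so the client offers 15 and keeps 35.
Round 4 (the contractor proposes): the client can get 35 next round, worth 0.72 × 35 = 25.2 now, so the contractor offers 25.2, keeping 24.8.
Round 3 (the client proposes): the contractor can get 24.8 next round, worth 0.72 × 24.8 = 17.856 now. The client offers 17.856 and keeps 50 − 17.856 = 32.144.
Round 2 (the contractor proposes): the client can get 32.144 next round, worth 0.72 × 32.144 = 23.14368 now. The contractor offers 23.14368 and keeps 50 − 23.14368 = 26.85632.
Round 1 (the client proposes): the contractor can get 26.85632 next round, worth 0.72 × 26.85632 = 19.3365504 now; the client offers that and keeps 30.6634496.

30.66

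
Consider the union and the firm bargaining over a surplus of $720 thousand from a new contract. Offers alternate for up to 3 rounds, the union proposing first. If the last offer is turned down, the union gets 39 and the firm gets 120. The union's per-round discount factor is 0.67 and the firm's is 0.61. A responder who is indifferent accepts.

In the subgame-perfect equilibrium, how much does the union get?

Round 3 (the union proposes): the firm gets 120 if talks fail, so the union offers 120 and keeps 600.
Round 2 (the firm proposes): the union can get 600 next round, worth 0.67 × 600 = 402 now. The firm offers 402 and keeps 720 − 402 = 318.
Round 1 (the union proposes): the firm can get 318 next round, worth 0.61 × 318 = 193.98 now, so the union offers 193.98, keeping 526.02.

526.02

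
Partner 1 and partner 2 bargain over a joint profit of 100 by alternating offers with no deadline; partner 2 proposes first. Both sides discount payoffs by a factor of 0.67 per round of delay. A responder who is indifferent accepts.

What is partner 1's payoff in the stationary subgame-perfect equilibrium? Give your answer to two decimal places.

40.12

Let x be partner 2's share when partner 2 proposes and y be partner 1's share when partner 1 proposes.
Partner 1 accepts iff offered ≥ 0.67·y, so x = 100 − 0.67y. Symmetrically y = 100 − 0.67x.
Substituting: x = 100 − 0.67(100 − 0.67x), giving x(1 − 0.67·0.67) = 100(1 − 0.67).
So x = 100 × 0.33 / 0.5511 ≈ 59.8802, and partner 1 receives 100 − x ≈ 40.1198.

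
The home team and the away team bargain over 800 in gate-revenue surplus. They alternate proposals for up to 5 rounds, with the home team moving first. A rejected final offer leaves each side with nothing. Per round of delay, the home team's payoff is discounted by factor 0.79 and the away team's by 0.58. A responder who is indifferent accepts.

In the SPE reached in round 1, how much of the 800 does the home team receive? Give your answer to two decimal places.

Round 5 (the home team proposes): rejection yields 0 for the away team; the home team offers 0 and keeps 800.
Round 4 (the away team proposes): the home team can get 800 next round, worth 0.79 × 800 = 632 now. The away team offers 632 and keeps 800 − 632 = 168.
Round 3 (the home team proposes): the away team can get 168 next round, worth 0.58 × 168 = 97.44 now. The home team offers 97.44 and keeps 800 − 97.44 = 702.56.
Round 2 (the away team proposes): the home team can get 702.56 next round, worth 0.79 × 702.56 = 555.0224 now; the away team offers that and keeps 244.9776.
Round 1 (the home team proposes): the away team can get 244.9776 next round, worth 0.58 × 244.9776 = 142.087008 now. The home team offers 142.087008 and keeps 800 − 142.087008 = 657.912992.

657.91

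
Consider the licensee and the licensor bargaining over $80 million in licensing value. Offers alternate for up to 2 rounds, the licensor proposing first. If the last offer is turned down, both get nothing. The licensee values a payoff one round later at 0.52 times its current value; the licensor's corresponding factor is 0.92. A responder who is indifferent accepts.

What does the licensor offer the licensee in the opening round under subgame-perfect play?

41.6

Round 2 (the licensee proposes): the licensor will accept anything ≥ 0, so the licensee offers 0 and keeps 80.
Round 1 (the licensor proposes): the licensee can get 80 next round, worth 0.52 × 80 = 41.6 now, so the licensor offers 41.6, keeping 38.4.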